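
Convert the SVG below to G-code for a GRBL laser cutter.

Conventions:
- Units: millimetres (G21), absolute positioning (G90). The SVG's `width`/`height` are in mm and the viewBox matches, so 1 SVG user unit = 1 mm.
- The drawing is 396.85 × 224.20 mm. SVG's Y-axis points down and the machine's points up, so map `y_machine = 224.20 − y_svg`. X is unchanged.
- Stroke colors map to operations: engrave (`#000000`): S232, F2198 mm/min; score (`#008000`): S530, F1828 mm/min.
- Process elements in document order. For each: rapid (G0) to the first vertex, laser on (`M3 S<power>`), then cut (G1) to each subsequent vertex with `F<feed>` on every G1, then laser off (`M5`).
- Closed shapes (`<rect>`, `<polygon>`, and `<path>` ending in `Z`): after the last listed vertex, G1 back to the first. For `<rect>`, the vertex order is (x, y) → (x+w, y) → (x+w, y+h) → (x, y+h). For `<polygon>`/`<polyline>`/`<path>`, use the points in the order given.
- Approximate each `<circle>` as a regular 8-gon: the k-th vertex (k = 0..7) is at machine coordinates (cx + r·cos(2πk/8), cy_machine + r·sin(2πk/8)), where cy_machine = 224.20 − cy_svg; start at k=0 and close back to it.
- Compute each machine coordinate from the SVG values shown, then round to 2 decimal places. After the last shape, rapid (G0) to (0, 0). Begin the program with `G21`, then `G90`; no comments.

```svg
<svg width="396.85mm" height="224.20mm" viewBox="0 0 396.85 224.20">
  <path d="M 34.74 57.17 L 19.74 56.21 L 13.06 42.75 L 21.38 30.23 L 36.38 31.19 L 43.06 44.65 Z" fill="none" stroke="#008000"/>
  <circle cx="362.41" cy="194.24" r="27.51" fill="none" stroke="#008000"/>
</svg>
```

G21
G90
G0 X34.74 Y167.03
M3 S530
G1 X19.74 Y167.99 F1828
G1 X13.06 Y181.45 F1828
G1 X21.38 Y193.97 F1828
G1 X36.38 Y193.01 F1828
G1 X43.06 Y179.55 F1828
G1 X34.74 Y167.03 F1828
M5
G0 X389.92 Y29.96
M3 S530
G1 X381.86 Y49.41 F1828
G1 X362.41 Y57.47 F1828
G1 X342.96 Y49.41 F1828
G1 X334.90 Y29.96 F1828
G1 X342.96 Y10.51 F1828
G1 X362.41 Y2.45 F1828
G1 X381.86 Y10.51 F1828
G1 X389.92 Y29.96 F1828
M5
G0 X0.00 Y0.00

Since the viewBox matches the mm dimensions, user units are millimetres directly. The only transform is the Y-flip y_m = 224.20 − y_svg.

Shape 1 is a regular polygon drawn with `<path>`. Its stroke #008000 means score at S530, F1828. After flipping Y the toolpath is (34.74,167.03) → (19.74,167.99) → (13.06,181.45) → (21.38,193.97) → (36.38,193.01) → (43.06,179.55) → (34.74,167.03), returning to the start.

Shape 2 is a circle drawn with `<circle>`. Its stroke #008000 means score at S530, F1828. After flipping Y the toolpath is (389.92,29.96) → (381.86,49.41) → (362.41,57.47) → (342.96,49.41) → (334.90,29.96) → (342.96,10.51) → (362.41,2.45) → (381.86,10.51) → (389.92,29.96), returning to the start.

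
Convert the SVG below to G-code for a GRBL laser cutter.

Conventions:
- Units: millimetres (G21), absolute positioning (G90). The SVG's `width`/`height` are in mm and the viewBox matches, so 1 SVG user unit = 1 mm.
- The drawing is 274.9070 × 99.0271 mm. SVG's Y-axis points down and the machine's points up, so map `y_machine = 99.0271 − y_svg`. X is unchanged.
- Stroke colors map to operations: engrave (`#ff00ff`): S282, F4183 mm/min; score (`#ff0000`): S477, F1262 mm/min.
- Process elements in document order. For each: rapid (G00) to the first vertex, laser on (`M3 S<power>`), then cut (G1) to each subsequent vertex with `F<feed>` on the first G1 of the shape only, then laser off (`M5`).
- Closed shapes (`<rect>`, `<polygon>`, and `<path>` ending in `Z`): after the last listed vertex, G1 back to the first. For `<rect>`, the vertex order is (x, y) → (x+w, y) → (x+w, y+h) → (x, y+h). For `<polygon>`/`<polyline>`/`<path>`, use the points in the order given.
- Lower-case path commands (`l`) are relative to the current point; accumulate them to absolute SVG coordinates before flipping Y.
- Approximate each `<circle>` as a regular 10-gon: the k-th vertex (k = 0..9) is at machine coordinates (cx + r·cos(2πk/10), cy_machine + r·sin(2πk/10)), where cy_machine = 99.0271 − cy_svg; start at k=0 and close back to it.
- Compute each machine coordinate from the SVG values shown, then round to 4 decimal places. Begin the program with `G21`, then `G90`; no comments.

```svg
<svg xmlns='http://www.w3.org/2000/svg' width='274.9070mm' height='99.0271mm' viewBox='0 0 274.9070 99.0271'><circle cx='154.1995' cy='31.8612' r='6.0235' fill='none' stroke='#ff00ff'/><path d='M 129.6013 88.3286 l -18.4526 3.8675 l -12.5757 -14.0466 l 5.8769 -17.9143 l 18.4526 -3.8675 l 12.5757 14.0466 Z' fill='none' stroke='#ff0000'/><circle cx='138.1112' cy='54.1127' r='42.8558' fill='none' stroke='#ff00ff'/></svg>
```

viewBox `0 0 274.9070 99.0271` with mm width/height → 1 unit = 1 mm. Flip: y_m = 99.0271 − y_svg.

**Shape 1** — `<circle>` circle, stroke `#ff00ff` → engrave (S282, F4183). Machine vertices: (160.2230,67.1659) → (159.0726,70.7064) → (156.0609,72.8946) → (152.3381,72.8946) → (149.3264,70.7064) → (148.1760,67.1659) → (149.3264,63.6254) → (152.3381,61.4372) → (156.0609,61.4372) → (159.0726,63.6254) → (160.2230,67.1659). Closed: final G1 returns to the first vertex.

**Shape 2** — `<path>` regular polygon, stroke `#ff0000` → score (S477, F1262). Machine vertices: (129.6013,10.6985) → (111.1487,6.8310) → (98.5730,20.8776) → (104.4499,38.7919) → (122.9025,42.6594) → (135.4782,28.6128) → (129.6013,10.6985). Closed: final G1 returns to the first vertex.

**Shape 3** — `<circle>` circle, stroke `#ff00ff` → engrave (S282, F4183). Machine vertices: (180.9670,44.9144) → (172.7823,70.1044) → (151.3544,85.6727) → (124.8680,85.6727) → (103.4401,70.1044) → (95.2554,44.9144) → (103.4401,19.7244) → (124.8680,4.1561) → (151.3544,4.1561) → (172.7823,19.7244) → (180.9670,44.9144). Closed: final G1 returns to the first vertex.

G21
G90
G00 X160.2230 Y67.1659
M3 S282
G1 X159.0726 Y70.7064 F4183
G1 X156.0609 Y72.8946
G1 X152.3381 Y72.8946
G1 X149.3264 Y70.7064
G1 X148.1760 Y67.1659
G1 X149.3264 Y63.6254
G1 X152.3381 Y61.4372
G1 X156.0609 Y61.4372
G1 X159.0726 Y63.6254
G1 X160.2230 Y67.1659
M5
G00 X129.6013 Y10.6985
M3 S477
G1 X111.1487 Y6.8310 F1262
G1 X98.5730 Y20.8776
G1 X104.4499 Y38.7919
G1 X122.9025 Y42.6594
G1 X135.4782 Y28.6128
G1 X129.6013 Y10.6985
M5
G00 X180.9670 Y44.9144
M3 S282
G1 X172.7823 Y70.1044 F4183
G1 X151.3544 Y85.6727
G1 X124.8680 Y85.6727
G1 X103.4401 Y70.1044
G1 X95.2554 Y44.9144
G1 X103.4401 Y19.7244
G1 X124.8680 Y4.1561
G1 X151.3544 Y4.1561
G1 X172.7823 Y19.7244
G1 X180.9670 Y44.9144
M5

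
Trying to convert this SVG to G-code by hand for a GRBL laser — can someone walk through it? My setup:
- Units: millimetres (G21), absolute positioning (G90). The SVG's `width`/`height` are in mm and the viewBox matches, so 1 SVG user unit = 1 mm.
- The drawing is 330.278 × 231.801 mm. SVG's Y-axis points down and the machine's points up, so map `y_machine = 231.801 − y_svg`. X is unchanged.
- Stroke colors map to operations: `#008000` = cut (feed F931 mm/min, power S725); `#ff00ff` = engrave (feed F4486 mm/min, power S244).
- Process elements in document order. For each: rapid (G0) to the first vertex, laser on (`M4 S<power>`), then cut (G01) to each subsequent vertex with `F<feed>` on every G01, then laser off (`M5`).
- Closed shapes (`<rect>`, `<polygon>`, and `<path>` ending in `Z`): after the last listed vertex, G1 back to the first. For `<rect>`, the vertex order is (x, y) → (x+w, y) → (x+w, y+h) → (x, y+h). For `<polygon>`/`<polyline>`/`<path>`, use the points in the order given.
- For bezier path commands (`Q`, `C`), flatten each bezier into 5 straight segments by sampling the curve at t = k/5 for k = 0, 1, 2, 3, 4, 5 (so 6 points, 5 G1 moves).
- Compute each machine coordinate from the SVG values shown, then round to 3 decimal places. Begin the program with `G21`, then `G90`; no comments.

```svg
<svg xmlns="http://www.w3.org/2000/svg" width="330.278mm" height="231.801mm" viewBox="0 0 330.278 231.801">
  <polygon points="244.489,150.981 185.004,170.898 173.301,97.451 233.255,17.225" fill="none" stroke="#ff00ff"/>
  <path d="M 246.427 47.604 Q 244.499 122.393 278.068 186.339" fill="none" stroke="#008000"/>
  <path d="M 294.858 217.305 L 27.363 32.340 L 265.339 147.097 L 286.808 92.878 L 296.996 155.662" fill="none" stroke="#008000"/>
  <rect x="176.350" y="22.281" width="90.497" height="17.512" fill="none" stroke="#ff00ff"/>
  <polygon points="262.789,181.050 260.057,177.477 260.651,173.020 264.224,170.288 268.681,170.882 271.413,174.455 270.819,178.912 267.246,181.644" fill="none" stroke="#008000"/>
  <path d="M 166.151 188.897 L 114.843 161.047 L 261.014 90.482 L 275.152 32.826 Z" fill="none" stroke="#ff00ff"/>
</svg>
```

G21
G90
G0 X244.489 Y80.820
M4 S244
G01 X185.004 Y60.903 F4486
G01 X173.301 Y134.350 F4486
G01 X233.255 Y214.576 F4486
G01 X244.489 Y80.820 F4486
M5
G0 X246.427 Y184.197
M4 S725
G01 X247.076 Y154.715 F931
G01 X250.564 Y126.101 F931
G01 X256.892 Y98.354 F931
G01 X266.060 Y71.474 F931
G01 X278.068 Y45.462 F931
M5
G0 X294.858 Y14.496
M4 S725
G01 X27.363 Y199.461 F931
G01 X265.339 Y84.704 F931
G01 X286.808 Y138.923 F931
G01 X296.996 Y76.139 F931
M5
G0 X176.350 Y209.520
M4 S244
G01 X266.847 Y209.520 F4486
G01 X266.847 Y192.008 F4486
G01 X176.350 Y192.008 F4486
G01 X176.350 Y209.520 F4486
M5
G0 X262.789 Y50.751
M4 S725
G01 X260.057 Y54.324 F931
G01 X260.651 Y58.781 F931
G01 X264.224 Y61.513 F931
G01 X268.681 Y60.919 F931
G01 X271.413 Y57.346 F931
G01 X270.819 Y52.889 F931
G01 X267.246 Y50.157 F931
G01 X262.789 Y50.751 F931
M5
G0 X166.151 Y42.904
M4 S244
G01 X114.843 Y70.754 F4486
G01 X261.014 Y141.319 F4486
G01 X275.152 Y198.975 F4486
G01 X166.151 Y42.904 F4486
M5

viewBox `0 0 330.278 231.801` with mm width/height → 1 unit = 1 mm. Flip: y_m = 231.801 − y_svg.

**Shape 1** — `<polygon>` closed polygon, stroke `#ff00ff` → engrave (S244, F4486). Machine vertices: (244.489,80.820) → (185.004,60.903) → (173.301,134.350) → (233.255,214.576) → (244.489,80.820). Closed: final G1 returns to the first vertex.

**Shape 2** — `<path>` quadratic bezier, stroke `#008000` → cut (S725, F931). Control points (SVG): P0=(246.427,47.604), P1=(244.499,122.393), P2=(278.068,186.339); sampled at t=k/5. Machine vertices: (246.427,184.197) → (247.076,154.715) → (250.564,126.101) → (256.892,98.354) → (266.060,71.474) → (278.068,45.462). Open path.

**Shape 3** — `<path>` open polyline, stroke `#008000` → cut (S725, F931). Machine vertices: (294.858,14.496) → (27.363,199.461) → (265.339,84.704) → (286.808,138.923) → (296.996,76.139). Open path.

**Shape 4** — `<rect>` rectangle, stroke `#ff00ff` → engrave (S244, F4486). Machine vertices: (176.350,209.520) → (266.847,209.520) → (266.847,192.008) → (176.350,192.008) → (176.350,209.520). Closed: final G1 returns to the first vertex.

**Shape 5** — `<polygon>` regular polygon, stroke `#008000` → cut (S725, F931). Machine vertices: (262.789,50.751) → (260.057,54.324) → (260.651,58.781) → (264.224,61.513) → (268.681,60.919) → (271.413,57.346) → (270.819,52.889) → (267.246,50.157) → (262.789,50.751). Closed: final G1 returns to the first vertex.

**Shape 6** — `<path>` closed polygon, stroke `#ff00ff` → engrave (S244, F4486). Machine vertices: (166.151,42.904) → (114.843,70.754) → (261.014,141.319) → (275.152,198.975) → (166.151,42.904). Closed: final G1 returns to the first vertex.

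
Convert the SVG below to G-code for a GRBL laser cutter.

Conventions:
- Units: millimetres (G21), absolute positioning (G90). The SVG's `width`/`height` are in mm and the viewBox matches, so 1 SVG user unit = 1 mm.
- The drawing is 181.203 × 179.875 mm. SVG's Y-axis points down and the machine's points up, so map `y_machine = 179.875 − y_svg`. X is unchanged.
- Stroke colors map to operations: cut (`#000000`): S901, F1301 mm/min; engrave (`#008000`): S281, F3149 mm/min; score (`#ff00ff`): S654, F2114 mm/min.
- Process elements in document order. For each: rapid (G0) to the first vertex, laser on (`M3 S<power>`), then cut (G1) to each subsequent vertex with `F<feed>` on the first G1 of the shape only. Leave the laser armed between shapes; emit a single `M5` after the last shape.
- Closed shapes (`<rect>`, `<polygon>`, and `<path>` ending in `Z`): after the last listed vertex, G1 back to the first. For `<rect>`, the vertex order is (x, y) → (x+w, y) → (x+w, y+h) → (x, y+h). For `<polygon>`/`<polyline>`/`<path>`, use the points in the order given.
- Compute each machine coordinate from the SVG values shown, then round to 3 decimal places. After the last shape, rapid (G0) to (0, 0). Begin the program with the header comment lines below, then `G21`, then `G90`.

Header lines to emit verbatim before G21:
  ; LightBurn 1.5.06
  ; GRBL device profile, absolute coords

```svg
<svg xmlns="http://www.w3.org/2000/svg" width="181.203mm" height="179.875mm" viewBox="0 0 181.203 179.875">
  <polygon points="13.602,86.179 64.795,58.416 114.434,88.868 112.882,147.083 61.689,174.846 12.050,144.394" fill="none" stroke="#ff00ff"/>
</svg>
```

1 u = 1 mm; y_m = 179.875 − y.

[1] `<polygon>` regular polygon, #ff00ff→score S654 F2114: (13.602,93.696) → (64.795,121.459) → (114.434,91.007) → (112.882,32.792) → (61.689,5.029) → (12.050,35.481) → (13.602,93.696) (closed)

; LightBurn 1.5.06
; GRBL device profile, absolute coords
G21
G90
G0 X13.602 Y93.696
M3 S654
G1 X64.795 Y121.459 F2114
G1 X114.434 Y91.007
G1 X112.882 Y32.792
G1 X61.689 Y5.029
G1 X12.050 Y35.481
G1 X13.602 Y93.696
M5
G0 X0.000 Y0.000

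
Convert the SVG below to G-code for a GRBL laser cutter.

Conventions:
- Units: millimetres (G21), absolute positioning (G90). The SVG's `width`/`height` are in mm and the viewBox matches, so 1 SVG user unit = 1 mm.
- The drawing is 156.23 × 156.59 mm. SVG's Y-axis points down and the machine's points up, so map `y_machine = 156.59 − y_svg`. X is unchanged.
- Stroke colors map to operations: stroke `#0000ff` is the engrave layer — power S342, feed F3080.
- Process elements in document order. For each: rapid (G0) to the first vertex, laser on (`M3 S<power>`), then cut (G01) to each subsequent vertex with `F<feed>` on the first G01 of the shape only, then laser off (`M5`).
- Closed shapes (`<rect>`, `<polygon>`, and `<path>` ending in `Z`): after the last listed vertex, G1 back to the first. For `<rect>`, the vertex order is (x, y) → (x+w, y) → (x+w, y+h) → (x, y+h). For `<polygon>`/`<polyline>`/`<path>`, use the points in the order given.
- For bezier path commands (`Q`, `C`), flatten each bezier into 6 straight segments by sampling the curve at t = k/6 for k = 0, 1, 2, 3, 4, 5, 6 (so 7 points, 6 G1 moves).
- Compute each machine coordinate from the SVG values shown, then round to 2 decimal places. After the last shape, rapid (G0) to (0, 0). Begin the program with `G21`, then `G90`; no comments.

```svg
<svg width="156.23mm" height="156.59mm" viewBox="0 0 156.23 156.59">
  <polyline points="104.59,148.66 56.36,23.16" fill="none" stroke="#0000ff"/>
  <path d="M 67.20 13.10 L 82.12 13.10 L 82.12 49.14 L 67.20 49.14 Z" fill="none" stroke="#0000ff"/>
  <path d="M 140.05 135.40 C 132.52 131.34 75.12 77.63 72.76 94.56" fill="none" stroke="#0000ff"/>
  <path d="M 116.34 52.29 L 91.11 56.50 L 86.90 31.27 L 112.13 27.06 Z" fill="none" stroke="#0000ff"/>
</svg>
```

1 u = 1 mm; y_m = 156.59 − y.

[1] `<polyline>` line segment, #0000ff→engrave S342 F3080: (104.59,7.93) → (56.36,133.43)

[2] `<path>` rectangle, #0000ff→engrave S342 F3080: (67.20,143.49) → (82.12,143.49) → (82.12,107.45) → (67.20,107.45) → (67.20,143.49) (closed)

[3] `<path>` cubic bezier, #0000ff→engrave S342 F3080: (140.05,21.19) → (132.61,26.80) → (119.78,37.34) → (104.47,49.48) → (89.58,59.87) → (78.04,65.17) → (72.76,62.03)

[4] `<path>` regular polygon, #0000ff→engrave S342 F3080: (116.34,104.30) → (91.11,100.09) → (86.90,125.32) → (112.13,129.53) → (116.34,104.30) (closed)

G21
G90
G0 X104.59 Y7.93
M3 S342
G01 X56.36 Y133.43 F3080
M5
G0 X67.20 Y143.49
M3 S342
G01 X82.12 Y143.49 F3080
G01 X82.12 Y107.45
G01 X67.20 Y107.45
G01 X67.20 Y143.49
M5
G0 X140.05 Y21.19
M3 S342
G01 X132.61 Y26.80 F3080
G01 X119.78 Y37.34
G01 X104.47 Y49.48
G01 X89.58 Y59.87
G01 X78.04 Y65.17
G01 X72.76 Y62.03
M5
G0 X116.34 Y104.30
M3 S342
G01 X91.11 Y100.09 F3080
G01 X86.90 Y125.32
G01 X112.13 Y129.53
G01 X116.34 Y104.30
M5
G0 X0.00 Y0.00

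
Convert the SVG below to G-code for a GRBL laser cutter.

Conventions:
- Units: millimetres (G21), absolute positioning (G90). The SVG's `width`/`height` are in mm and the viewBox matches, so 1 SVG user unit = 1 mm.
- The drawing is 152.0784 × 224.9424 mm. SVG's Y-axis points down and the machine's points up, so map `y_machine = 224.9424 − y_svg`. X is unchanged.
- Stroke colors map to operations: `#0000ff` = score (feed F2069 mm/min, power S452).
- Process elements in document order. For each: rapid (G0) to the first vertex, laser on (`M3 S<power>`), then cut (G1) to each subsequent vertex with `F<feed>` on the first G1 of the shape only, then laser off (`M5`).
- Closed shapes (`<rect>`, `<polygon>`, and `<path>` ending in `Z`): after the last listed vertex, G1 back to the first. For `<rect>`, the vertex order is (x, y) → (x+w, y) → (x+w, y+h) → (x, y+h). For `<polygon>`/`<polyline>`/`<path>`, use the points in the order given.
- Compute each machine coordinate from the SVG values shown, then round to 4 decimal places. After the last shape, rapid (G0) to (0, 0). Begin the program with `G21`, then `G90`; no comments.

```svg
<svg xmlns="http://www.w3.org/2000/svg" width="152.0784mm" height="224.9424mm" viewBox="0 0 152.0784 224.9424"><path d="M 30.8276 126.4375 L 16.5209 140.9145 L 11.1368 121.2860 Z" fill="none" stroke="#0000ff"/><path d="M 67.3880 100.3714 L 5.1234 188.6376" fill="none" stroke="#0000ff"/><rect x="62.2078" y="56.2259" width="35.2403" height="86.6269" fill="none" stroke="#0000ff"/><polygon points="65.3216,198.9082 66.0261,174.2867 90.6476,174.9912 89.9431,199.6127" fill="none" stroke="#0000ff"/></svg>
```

G21
G90
G0 X30.8276 Y98.5049
M3 S452
G1 X16.5209 Y84.0279 F2069
G1 X11.1368 Y103.6564
G1 X30.8276 Y98.5049
M5
G0 X67.3880 Y124.5710
M3 S452
G1 X5.1234 Y36.3048 F2069
M5
G0 X62.2078 Y168.7165
M3 S452
G1 X97.4481 Y168.7165 F2069
G1 X97.4481 Y82.0896
G1 X62.2078 Y82.0896
G1 X62.2078 Y168.7165
M5
G0 X65.3216 Y26.0342
M3 S452
G1 X66.0261 Y50.6557 F2069
G1 X90.6476 Y49.9512
G1 X89.9431 Y25.3297
G1 X65.3216 Y26.0342
M5
G0 X0.0000 Y0.0000

viewBox `0 0 152.0784 224.9424` with mm width/height → 1 unit = 1 mm. Flip: y_m = 224.9424 − y_svg.

**Shape 1** — `<path>` regular polygon, stroke `#0000ff` → score (S452, F2069). Machine vertices: (30.8276,98.5049) → (16.5209,84.0279) → (11.1368,103.6564) → (30.8276,98.5049). Closed: final G1 returns to the first vertex.

**Shape 2** — `<path>` line segment, stroke `#0000ff` → score (S452, F2069). Machine vertices: (67.3880,124.5710) → (5.1234,36.3048). Open path.

**Shape 3** — `<rect>` rectangle, stroke `#0000ff` → score (S452, F2069). Machine vertices: (62.2078,168.7165) → (97.4481,168.7165) → (97.4481,82.0896) → (62.2078,82.0896) → (62.2078,168.7165). Closed: final G1 returns to the first vertex.

**Shape 4** — `<polygon>` regular polygon, stroke `#0000ff` → score (S452, F2069). Machine vertices: (65.3216,26.0342) → (66.0261,50.6557) → (90.6476,49.9512) → (89.9431,25.3297) → (65.3216,26.0342). Closed: final G1 returns to the first vertex.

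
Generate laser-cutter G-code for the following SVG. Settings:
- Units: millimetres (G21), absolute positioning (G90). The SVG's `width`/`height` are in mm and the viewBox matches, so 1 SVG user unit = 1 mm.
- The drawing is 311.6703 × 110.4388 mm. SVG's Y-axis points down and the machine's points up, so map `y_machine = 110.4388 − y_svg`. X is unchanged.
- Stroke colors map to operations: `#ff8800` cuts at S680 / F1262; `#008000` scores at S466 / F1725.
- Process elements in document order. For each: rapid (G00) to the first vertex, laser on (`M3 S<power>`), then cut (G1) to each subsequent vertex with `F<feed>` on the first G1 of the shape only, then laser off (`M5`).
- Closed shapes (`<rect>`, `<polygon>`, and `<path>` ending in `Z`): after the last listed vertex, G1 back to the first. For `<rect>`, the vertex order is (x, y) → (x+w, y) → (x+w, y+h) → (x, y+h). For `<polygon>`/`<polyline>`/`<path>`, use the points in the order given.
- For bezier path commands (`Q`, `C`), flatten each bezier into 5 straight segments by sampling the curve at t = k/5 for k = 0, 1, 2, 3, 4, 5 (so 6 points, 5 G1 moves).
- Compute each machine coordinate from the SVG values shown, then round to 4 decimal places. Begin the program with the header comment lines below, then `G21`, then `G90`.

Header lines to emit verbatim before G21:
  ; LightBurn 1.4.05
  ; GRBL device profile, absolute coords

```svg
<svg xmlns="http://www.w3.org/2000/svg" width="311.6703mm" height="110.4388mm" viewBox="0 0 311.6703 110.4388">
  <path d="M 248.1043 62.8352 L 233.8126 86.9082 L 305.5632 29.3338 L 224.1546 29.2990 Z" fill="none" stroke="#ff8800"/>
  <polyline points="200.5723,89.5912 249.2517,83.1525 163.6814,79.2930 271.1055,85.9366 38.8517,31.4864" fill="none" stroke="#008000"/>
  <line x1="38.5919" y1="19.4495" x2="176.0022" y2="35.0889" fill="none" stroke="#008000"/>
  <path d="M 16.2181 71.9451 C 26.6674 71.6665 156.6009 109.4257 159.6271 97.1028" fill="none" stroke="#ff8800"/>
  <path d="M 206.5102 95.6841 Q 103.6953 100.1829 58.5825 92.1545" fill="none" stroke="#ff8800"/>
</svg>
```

1 u = 1 mm; y_m = 110.4388 − y.

[1] `<path>` closed polygon, #ff8800→cut S680 F1262: (248.1043,47.6036) → (233.8126,23.5306) → (305.5632,81.1050) → (224.1546,81.1398) → (248.1043,47.6036) (closed)

[2] `<polyline>` open polyline, #008000→score S466 F1725: (200.5723,20.8476) → (249.2517,27.2863) → (163.6814,31.1458) → (271.1055,24.5022) → (38.8517,78.9524)

[3] `<line>` line segment, #008000→score S466 F1725: (38.5919,90.9893) → (176.0022,75.3499)

[4] `<path>` cubic bezier, #ff8800→cut S680 F1262: (16.2181,38.4937) → (34.8547,34.8013) → (70.3406,26.2095) → (110.8492,16.9483) → (144.5536,11.2472) → (159.6271,13.3360)

[5] `<path>` quadratic bezier, #ff8800→cut S680 F1262: (206.5102,14.7547) → (167.6923,13.4563) → (133.4906,13.1600) → (103.9051,13.8659) → (78.9357,15.5740) → (58.5825,18.2843)

; LightBurn 1.4.05
; GRBL device profile, absolute coords
G21
G90
G00 X248.1043 Y47.6036
M3 S680
G1 X233.8126 Y23.5306 F1262
G1 X305.5632 Y81.1050
G1 X224.1546 Y81.1398
G1 X248.1043 Y47.6036
M5
G00 X200.5723 Y20.8476
M3 S466
G1 X249.2517 Y27.2863 F1725
G1 X163.6814 Y31.1458
G1 X271.1055 Y24.5022
G1 X38.8517 Y78.9524
M5
G00 X38.5919 Y90.9893
M3 S466
G1 X176.0022 Y75.3499 F1725
M5
G00 X16.2181 Y38.4937
M3 S680
G1 X34.8547 Y34.8013 F1262
G1 X70.3406 Y26.2095
G1 X110.8492 Y16.9483
G1 X144.5536 Y11.2472
G1 X159.6271 Y13.3360
M5
G00 X206.5102 Y14.7547
M3 S680
G1 X167.6923 Y13.4563 F1262
G1 X133.4906 Y13.1600
G1 X103.9051 Y13.8659
G1 X78.9357 Y15.5740
G1 X58.5825 Y18.2843
M5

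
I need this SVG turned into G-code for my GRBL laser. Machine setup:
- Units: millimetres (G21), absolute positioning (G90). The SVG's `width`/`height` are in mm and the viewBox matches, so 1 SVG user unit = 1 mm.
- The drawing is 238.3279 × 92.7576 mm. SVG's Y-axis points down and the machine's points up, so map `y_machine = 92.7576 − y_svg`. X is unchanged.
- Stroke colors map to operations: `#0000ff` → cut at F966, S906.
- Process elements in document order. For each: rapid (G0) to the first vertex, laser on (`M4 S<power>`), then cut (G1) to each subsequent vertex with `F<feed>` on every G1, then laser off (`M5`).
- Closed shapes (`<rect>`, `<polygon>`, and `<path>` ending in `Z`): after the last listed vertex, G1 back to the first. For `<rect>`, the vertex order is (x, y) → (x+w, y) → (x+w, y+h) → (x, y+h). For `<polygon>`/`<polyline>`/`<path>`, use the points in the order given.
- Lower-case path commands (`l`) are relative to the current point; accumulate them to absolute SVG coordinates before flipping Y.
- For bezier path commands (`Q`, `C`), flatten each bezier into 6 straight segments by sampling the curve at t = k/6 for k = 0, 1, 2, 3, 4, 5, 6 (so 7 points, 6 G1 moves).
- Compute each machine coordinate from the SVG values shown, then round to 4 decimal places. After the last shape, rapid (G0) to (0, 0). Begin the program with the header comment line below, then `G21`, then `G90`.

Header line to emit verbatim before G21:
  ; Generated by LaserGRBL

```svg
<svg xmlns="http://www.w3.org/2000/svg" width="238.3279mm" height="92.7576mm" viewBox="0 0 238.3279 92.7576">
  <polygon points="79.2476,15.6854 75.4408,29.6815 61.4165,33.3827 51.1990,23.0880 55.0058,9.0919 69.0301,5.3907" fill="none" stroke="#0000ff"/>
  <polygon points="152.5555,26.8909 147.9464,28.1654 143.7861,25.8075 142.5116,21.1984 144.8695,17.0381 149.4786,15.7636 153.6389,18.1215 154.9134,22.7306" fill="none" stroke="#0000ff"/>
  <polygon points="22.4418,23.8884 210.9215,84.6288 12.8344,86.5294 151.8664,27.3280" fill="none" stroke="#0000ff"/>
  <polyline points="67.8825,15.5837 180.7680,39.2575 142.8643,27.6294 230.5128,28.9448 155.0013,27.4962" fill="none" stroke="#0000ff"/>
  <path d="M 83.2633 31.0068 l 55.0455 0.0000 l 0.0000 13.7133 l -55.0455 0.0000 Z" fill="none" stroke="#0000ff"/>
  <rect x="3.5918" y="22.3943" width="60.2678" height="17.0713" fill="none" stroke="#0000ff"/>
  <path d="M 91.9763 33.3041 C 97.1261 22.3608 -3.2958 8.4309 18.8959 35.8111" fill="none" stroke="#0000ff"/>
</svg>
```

1 u = 1 mm; y_m = 92.7576 − y.

[1] `<polygon>` regular polygon, #0000ff→cut S906 F966: (79.2476,77.0722) → (75.4408,63.0761) → (61.4165,59.3749) → (51.1990,69.6696) → (55.0058,83.6657) → (69.0301,87.3669) → (79.2476,77.0722) (closed)

[2] `<polygon>` regular polygon, #0000ff→cut S906 F966: (152.5555,65.8667) → (147.9464,64.5922) → (143.7861,66.9501) → (142.5116,71.5592) → (144.8695,75.7195) → (149.4786,76.9940) → (153.6389,74.6361) → (154.9134,70.0270) → (152.5555,65.8667) (closed)

[3] `<polygon>` closed polygon, #0000ff→cut S906 F966: (22.4418,68.8692) → (210.9215,8.1288) → (12.8344,6.2282) → (151.8664,65.4296) → (22.4418,68.8692) (closed)

[4] `<polyline>` open polyline, #0000ff→cut S906 F966: (67.8825,77.1739) → (180.7680,53.5001) → (142.8643,65.1282) → (230.5128,63.8128) → (155.0013,65.2614)

[5] `<path>` rectangle, #0000ff→cut S906 F966: (83.2633,61.7508) → (138.3088,61.7508) → (138.3088,48.0375) → (83.2633,48.0375) → (83.2633,61.7508) (closed)

[6] `<rect>` rectangle, #0000ff→cut S906 F966: (3.5918,70.3633) → (63.8596,70.3633) → (63.8596,53.2920) → (3.5918,53.2920) → (3.5918,70.3633) (closed)

[7] `<path>` cubic bezier, #0000ff→cut S906 F966: (91.9763,59.4535) → (86.8100,64.9690) → (70.3868,69.7517) → (49.0454,72.5713) → (29.1241,72.1973) → (16.9614,67.3992) → (18.8959,56.9465)

; Generated by LaserGRBL
G21
G90
G0 X79.2476 Y77.0722
M4 S906
G1 X75.4408 Y63.0761 F966
G1 X61.4165 Y59.3749 F966
G1 X51.1990 Y69.6696 F966
G1 X55.0058 Y83.6657 F966
G1 X69.0301 Y87.3669 F966
G1 X79.2476 Y77.0722 F966
M5
G0 X152.5555 Y65.8667
M4 S906
G1 X147.9464 Y64.5922 F966
G1 X143.7861 Y66.9501 F966
G1 X142.5116 Y71.5592 F966
G1 X144.8695 Y75.7195 F966
G1 X149.4786 Y76.9940 F966
G1 X153.6389 Y74.6361 F966
G1 X154.9134 Y70.0270 F966
G1 X152.5555 Y65.8667 F966
M5
G0 X22.4418 Y68.8692
M4 S906
G1 X210.9215 Y8.1288 F966
G1 X12.8344 Y6.2282 F966
G1 X151.8664 Y65.4296 F966
G1 X22.4418 Y68.8692 F966
M5
G0 X67.8825 Y77.1739
M4 S906
G1 X180.7680 Y53.5001 F966
G1 X142.8643 Y65.1282 F966
G1 X230.5128 Y63.8128 F966
G1 X155.0013 Y65.2614 F966
M5
G0 X83.2633 Y61.7508
M4 S906
G1 X138.3088 Y61.7508 F966
G1 X138.3088 Y48.0375 F966
G1 X83.2633 Y48.0375 F966
G1 X83.2633 Y61.7508 F966
M5
G0 X3.5918 Y70.3633
M4 S906
G1 X63.8596 Y70.3633 F966
G1 X63.8596 Y53.2920 F966
G1 X3.5918 Y53.2920 F966
G1 X3.5918 Y70.3633 F966
M5
G0 X91.9763 Y59.4535
M4 S906
G1 X86.8100 Y64.9690 F966
G1 X70.3868 Y69.7517 F966
G1 X49.0454 Y72.5713 F966
G1 X29.1241 Y72.1973 F966
G1 X16.9614 Y67.3992 F966
G1 X18.8959 Y56.9465 F966
M5
G0 X0.0000 Y0.0000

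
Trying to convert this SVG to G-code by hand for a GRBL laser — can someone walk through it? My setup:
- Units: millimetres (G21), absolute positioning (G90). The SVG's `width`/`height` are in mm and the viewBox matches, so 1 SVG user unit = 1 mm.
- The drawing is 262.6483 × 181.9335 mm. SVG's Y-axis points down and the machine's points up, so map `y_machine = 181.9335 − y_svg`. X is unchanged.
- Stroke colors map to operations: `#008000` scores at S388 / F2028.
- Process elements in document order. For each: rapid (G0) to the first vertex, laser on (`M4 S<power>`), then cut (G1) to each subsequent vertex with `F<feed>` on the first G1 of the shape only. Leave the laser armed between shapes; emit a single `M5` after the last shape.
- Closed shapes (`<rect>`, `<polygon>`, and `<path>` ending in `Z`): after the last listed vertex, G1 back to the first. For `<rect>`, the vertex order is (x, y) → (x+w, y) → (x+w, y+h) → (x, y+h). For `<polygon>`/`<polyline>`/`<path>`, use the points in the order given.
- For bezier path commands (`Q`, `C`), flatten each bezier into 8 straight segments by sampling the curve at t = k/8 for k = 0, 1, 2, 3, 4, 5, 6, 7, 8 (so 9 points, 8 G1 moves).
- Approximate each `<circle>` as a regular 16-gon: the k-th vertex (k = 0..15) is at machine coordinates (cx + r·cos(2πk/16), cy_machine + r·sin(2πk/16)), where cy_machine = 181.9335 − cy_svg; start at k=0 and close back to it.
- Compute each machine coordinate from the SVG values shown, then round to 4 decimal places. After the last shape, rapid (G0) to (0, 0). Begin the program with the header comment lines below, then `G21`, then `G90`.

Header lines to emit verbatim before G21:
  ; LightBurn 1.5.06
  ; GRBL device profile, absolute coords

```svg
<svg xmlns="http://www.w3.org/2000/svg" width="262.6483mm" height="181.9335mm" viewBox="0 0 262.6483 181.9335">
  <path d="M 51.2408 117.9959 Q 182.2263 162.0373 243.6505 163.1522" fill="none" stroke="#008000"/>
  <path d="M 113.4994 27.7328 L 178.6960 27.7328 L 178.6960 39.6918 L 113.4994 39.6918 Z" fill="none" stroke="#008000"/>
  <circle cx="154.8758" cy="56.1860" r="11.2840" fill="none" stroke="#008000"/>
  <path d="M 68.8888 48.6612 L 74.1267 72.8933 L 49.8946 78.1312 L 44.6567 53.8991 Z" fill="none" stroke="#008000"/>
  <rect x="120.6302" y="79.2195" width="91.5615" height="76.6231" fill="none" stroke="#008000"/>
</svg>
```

; LightBurn 1.5.06
; GRBL device profile, absolute coords
G21
G90
G0 X51.2408 Y63.9376
M4 S388
G1 X82.9003 Y53.5980 F2028
G1 X112.3860 Y44.5998
G1 X139.6979 Y36.9431
G1 X164.8360 Y30.6278
G1 X187.8003 Y25.6540
G1 X208.5908 Y22.0217
G1 X227.2076 Y19.7308
G1 X243.6505 Y18.7813
G0 X113.4994 Y154.2007
M4 S388
G1 X178.6960 Y154.2007 F2028
G1 X178.6960 Y142.2417
G1 X113.4994 Y142.2417
G1 X113.4994 Y154.2007
G0 X166.1598 Y125.7475
M4 S388
G1 X165.3009 Y130.0657 F2028
G1 X162.8548 Y133.7265
G1 X159.1940 Y136.1726
G1 X154.8758 Y137.0315
G1 X150.5576 Y136.1726
G1 X146.8968 Y133.7265
G1 X144.4507 Y130.0657
G1 X143.5918 Y125.7475
G1 X144.4507 Y121.4293
G1 X146.8968 Y117.7685
G1 X150.5576 Y115.3224
G1 X154.8758 Y114.4635
G1 X159.1940 Y115.3224
G1 X162.8548 Y117.7685
G1 X165.3009 Y121.4293
G1 X166.1598 Y125.7475
G0 X68.8888 Y133.2723
M4 S388
G1 X74.1267 Y109.0402 F2028
G1 X49.8946 Y103.8023
G1 X44.6567 Y128.0344
G1 X68.8888 Y133.2723
G0 X120.6302 Y102.7140
M4 S388
G1 X212.1917 Y102.7140 F2028
G1 X212.1917 Y26.0909
G1 X120.6302 Y26.0909
G1 X120.6302 Y102.7140
M5
G0 X0.0000 Y0.0000

Since the viewBox matches the mm dimensions, user units are millimetres directly. The only transform is the Y-flip y_m = 181.9335 − y_svg.

Shape 1 is a quadratic bezier drawn with `<path>`. Its stroke #008000 means score at S388, F2028. After flipping Y the toolpath is (51.2408,63.9376) → (82.9003,53.5980) → (112.3860,44.5998) → (139.6979,36.9431) → (164.8360,30.6278) → (187.8003,25.6540) → (208.5908,22.0217) → (227.2076,19.7308) → (243.6505,18.7813).

Shape 2 is a rectangle drawn with `<path>`. Its stroke #008000 means score at S388, F2028. After flipping Y the toolpath is (113.4994,154.2007) → (178.6960,154.2007) → (178.6960,142.2417) → (113.4994,142.2417) → (113.4994,154.2007), returning to the start.

Shape 3 is a circle drawn with `<circle>`. Its stroke #008000 means score at S388, F2028. After flipping Y the toolpath is (166.1598,125.7475) → (165.3009,130.0657) → (162.8548,133.7265) → (159.1940,136.1726) → (154.8758,137.0315) → (150.5576,136.1726) → (146.8968,133.7265) → (144.4507,130.0657) → (143.5918,125.7475) → (144.4507,121.4293) → (146.8968,117.7685) → (150.5576,115.3224) → (154.8758,114.4635) → (159.1940,115.3224) → (162.8548,117.7685) → (165.3009,121.4293) → (166.1598,125.7475), returning to the start.

Shape 4 is a regular polygon drawn with `<path>`. Its stroke #008000 means score at S388, F2028. After flipping Y the toolpath is (68.8888,133.2723) → (74.1267,109.0402) → (49.8946,103.8023) → (44.6567,128.0344) → (68.8888,133.2723), returning to the start.

Shape 5 is a rectangle drawn with `<rect>`. Its stroke #008000 means score at S388, F2028. After flipping Y the toolpath is (120.6302,102.7140) → (212.1917,102.7140) → (212.1917,26.0909) → (120.6302,26.0909) → (120.6302,102.7140), returning to the start.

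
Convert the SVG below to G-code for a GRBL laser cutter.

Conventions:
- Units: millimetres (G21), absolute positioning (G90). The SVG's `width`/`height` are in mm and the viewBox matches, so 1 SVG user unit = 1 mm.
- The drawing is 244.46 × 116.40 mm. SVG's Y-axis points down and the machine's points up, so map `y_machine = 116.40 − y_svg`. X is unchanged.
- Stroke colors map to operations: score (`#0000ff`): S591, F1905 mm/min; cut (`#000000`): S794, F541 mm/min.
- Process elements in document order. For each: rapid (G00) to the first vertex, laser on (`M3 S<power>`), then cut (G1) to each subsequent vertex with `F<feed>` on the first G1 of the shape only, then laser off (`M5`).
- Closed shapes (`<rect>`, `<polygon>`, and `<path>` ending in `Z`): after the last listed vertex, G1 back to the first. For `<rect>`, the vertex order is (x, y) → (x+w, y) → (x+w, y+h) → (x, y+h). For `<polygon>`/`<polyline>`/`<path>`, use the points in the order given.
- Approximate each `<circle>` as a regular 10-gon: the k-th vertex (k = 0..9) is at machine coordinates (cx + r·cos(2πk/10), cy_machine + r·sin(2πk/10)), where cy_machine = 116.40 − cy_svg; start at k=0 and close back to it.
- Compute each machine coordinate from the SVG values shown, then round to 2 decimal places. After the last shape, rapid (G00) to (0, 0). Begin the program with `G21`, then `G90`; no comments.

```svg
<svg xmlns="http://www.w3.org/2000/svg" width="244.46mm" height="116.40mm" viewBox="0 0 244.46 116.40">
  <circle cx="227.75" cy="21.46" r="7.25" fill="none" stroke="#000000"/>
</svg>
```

Since the viewBox matches the mm dimensions, user units are millimetres directly. The only transform is the Y-flip y_m = 116.40 − y_svg.

Shape 1 is a circle drawn with `<circle>`. Its stroke #000000 means cut at S794, F541. After flipping Y the toolpath is (235.00,94.94) → (233.62,99.20) → (229.99,101.84) → (225.51,101.84) → (221.88,99.20) → (220.50,94.94) → (221.88,90.68) → (225.51,88.04) → (229.99,88.04) → (233.62,90.68) → (235.00,94.94), returning to the start.

G21
G90
G00 X235.00 Y94.94
M3 S794
G1 X233.62 Y99.20 F541
G1 X229.99 Y101.84
G1 X225.51 Y101.84
G1 X221.88 Y99.20
G1 X220.50 Y94.94
G1 X221.88 Y90.68
G1 X225.51 Y88.04
G1 X229.99 Y88.04
G1 X233.62 Y90.68
G1 X235.00 Y94.94
M5
G00 X0.00 Y0.00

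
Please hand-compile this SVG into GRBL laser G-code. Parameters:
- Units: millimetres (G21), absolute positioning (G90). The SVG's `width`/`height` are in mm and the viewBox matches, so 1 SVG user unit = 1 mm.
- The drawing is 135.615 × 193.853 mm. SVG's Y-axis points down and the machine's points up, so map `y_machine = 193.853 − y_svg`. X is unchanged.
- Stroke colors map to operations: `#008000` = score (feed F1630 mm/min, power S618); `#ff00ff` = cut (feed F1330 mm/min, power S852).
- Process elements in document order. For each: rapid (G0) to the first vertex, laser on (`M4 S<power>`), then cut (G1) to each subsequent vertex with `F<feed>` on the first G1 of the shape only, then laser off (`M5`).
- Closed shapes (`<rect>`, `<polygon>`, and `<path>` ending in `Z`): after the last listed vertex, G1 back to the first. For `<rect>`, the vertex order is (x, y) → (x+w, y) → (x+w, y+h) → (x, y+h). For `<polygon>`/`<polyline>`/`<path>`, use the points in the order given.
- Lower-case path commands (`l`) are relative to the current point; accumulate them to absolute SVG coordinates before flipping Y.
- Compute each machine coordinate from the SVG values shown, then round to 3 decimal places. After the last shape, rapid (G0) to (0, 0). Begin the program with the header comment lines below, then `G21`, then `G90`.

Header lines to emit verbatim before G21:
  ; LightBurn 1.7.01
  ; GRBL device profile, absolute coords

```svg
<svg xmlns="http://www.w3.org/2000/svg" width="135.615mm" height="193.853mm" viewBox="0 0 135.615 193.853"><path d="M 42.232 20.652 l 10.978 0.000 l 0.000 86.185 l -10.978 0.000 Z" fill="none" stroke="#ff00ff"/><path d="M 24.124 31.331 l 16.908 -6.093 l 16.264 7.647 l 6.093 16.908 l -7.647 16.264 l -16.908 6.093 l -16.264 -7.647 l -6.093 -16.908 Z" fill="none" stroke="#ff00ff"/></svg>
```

1 u = 1 mm; y_m = 193.853 − y.

[1] `<path>` rectangle, #ff00ff→cut S852 F1330: (42.232,173.201) → (53.210,173.201) → (53.210,87.016) → (42.232,87.016) → (42.232,173.201) (closed)

[2] `<path>` regular polygon, #ff00ff→cut S852 F1330: (24.124,162.522) → (41.032,168.615) → (57.296,160.968) → (63.389,144.060) → (55.742,127.796) → (38.834,121.703) → (22.570,129.350) → (16.477,146.258) → (24.124,162.522) (closed)

; LightBurn 1.7.01
; GRBL device profile, absolute coords
G21
G90
G0 X42.232 Y173.201
M4 S852
G1 X53.210 Y173.201 F1330
G1 X53.210 Y87.016
G1 X42.232 Y87.016
G1 X42.232 Y173.201
M5
G0 X24.124 Y162.522
M4 S852
G1 X41.032 Y168.615 F1330
G1 X57.296 Y160.968
G1 X63.389 Y144.060
G1 X55.742 Y127.796
G1 X38.834 Y121.703
G1 X22.570 Y129.350
G1 X16.477 Y146.258
G1 X24.124 Y162.522
M5
G0 X0.000 Y0.000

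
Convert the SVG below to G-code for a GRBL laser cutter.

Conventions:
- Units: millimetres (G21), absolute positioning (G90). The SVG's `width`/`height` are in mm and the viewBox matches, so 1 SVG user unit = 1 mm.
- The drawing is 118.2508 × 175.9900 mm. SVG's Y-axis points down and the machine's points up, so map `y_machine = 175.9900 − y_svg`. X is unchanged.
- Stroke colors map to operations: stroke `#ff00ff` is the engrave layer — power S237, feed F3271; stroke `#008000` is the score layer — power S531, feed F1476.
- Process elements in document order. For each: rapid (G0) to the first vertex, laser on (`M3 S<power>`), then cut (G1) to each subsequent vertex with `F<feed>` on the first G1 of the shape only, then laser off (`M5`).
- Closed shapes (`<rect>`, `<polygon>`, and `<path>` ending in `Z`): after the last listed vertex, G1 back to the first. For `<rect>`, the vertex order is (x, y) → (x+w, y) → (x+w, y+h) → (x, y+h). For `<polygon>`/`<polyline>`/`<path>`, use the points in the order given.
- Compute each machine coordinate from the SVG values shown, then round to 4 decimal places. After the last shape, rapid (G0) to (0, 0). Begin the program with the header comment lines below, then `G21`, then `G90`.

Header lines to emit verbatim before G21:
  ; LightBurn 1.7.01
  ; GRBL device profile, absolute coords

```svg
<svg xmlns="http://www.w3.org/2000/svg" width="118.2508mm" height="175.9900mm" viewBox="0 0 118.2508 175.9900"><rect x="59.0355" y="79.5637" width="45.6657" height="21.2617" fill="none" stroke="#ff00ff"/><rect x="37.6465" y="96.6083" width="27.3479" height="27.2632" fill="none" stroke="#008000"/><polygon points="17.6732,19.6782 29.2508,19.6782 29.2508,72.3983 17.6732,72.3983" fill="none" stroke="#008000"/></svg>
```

; LightBurn 1.7.01
; GRBL device profile, absolute coords
G21
G90
G0 X59.0355 Y96.4263
M3 S237
G1 X104.7012 Y96.4263 F3271
G1 X104.7012 Y75.1646
G1 X59.0355 Y75.1646
G1 X59.0355 Y96.4263
M5
G0 X37.6465 Y79.3817
M3 S531
G1 X64.9944 Y79.3817 F1476
G1 X64.9944 Y52.1185
G1 X37.6465 Y52.1185
G1 X37.6465 Y79.3817
M5
G0 X17.6732 Y156.3118
M3 S531
G1 X29.2508 Y156.3118 F1476
G1 X29.2508 Y103.5917
G1 X17.6732 Y103.5917
G1 X17.6732 Y156.3118
M5
G0 X0.0000 Y0.0000

viewBox `0 0 118.2508 175.9900` with mm width/height → 1 unit = 1 mm. Flip: y_m = 175.9900 − y_svg.

**Shape 1** — `<rect>` rectangle, stroke `#ff00ff` → engrave (S237, F3271). Machine vertices: (59.0355,96.4263) → (104.7012,96.4263) → (104.7012,75.1646) → (59.0355,75.1646) → (59.0355,96.4263). Closed: final G1 returns to the first vertex.

**Shape 2** — `<rect>` rectangle, stroke `#008000` → score (S531, F1476). Machine vertices: (37.6465,79.3817) → (64.9944,79.3817) → (64.9944,52.1185) → (37.6465,52.1185) → (37.6465,79.3817). Closed: final G1 returns to the first vertex.

**Shape 3** — `<polygon>` rectangle, stroke `#008000` → score (S531, F1476). Machine vertices: (17.6732,156.3118) → (29.2508,156.3118) → (29.2508,103.5917) → (17.6732,103.5917) → (17.6732,156.3118). Closed: final G1 returns to the first vertex.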